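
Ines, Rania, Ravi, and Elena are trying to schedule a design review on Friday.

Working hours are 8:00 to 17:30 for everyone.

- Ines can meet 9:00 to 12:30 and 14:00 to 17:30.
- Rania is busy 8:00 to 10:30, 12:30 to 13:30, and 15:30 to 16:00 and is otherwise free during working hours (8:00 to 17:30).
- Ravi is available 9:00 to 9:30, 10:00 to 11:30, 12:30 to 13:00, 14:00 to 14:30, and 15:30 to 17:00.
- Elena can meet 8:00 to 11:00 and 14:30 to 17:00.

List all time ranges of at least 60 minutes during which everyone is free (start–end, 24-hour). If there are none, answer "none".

Rania free within 08:00–17:30: 10:30–12:30, 13:30–15:30, 16:00–17:30.
Ines ∩ Rania: 10:30–12:30, 14:00–15:30, 16:00–17:30.
Ines ∩ Rania ∩ Ravi: 10:30–11:30, 14:00–14:30, 16:00–17:00.
Ines ∩ Rania ∩ Ravi ∩ Elena: 10:30–11:00, 16:00–17:00.
Windows ≥ 60 min: 16:00–17:00.

16:00–17:00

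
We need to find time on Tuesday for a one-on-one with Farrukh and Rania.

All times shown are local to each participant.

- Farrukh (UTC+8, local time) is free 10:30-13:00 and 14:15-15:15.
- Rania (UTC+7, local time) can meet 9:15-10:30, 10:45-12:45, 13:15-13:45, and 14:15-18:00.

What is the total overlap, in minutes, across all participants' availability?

165 minutes

Farrukh → UTC: 02:30–05:00, 06:15–07:15.
Rania → UTC: 02:15–03:30, 03:45–05:45, 06:15–06:45, 07:15–11:00.
Farrukh ∩ Rania: 02:30–03:30, 03:45–05:00, 06:15–06:45.
Total common minutes: 60 + 75 + 30 = 165.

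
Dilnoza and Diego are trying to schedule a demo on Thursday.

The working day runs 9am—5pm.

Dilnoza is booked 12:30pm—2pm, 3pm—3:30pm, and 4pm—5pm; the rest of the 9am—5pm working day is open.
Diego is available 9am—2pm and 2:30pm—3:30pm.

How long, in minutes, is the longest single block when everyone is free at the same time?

210 minutes

Dilnoza free within 09:00–17:00: 09:00–12:30, 14:00–15:00, 15:30–16:00.
Dilnoza ∩ Diego: 09:00–12:30, 14:30–15:00.
Common window lengths: 210, 30 min; longest is 210.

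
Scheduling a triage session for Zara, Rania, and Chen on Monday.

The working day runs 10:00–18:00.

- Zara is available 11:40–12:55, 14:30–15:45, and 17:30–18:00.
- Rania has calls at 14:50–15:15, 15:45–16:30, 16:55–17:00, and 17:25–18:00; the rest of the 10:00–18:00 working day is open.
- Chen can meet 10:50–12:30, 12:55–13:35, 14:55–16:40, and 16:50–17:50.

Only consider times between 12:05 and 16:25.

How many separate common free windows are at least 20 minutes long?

2

Rania free within 10:00–18:00: 10:00–14:50, 15:15–15:45, 16:30–16:55, 17:00–17:25.
Zara ∩ Rania: 11:40–12:55, 14:30–14:50, 15:15–15:45.
Zara ∩ Rania ∩ Chen: 11:40–12:30, 15:15–15:45.
Restricted to 12:05–16:25: 12:05–12:30, 15:15–15:45.
Windows ≥ 20 min: 12:05–12:30, 15:15–15:45.
That's 2 windows.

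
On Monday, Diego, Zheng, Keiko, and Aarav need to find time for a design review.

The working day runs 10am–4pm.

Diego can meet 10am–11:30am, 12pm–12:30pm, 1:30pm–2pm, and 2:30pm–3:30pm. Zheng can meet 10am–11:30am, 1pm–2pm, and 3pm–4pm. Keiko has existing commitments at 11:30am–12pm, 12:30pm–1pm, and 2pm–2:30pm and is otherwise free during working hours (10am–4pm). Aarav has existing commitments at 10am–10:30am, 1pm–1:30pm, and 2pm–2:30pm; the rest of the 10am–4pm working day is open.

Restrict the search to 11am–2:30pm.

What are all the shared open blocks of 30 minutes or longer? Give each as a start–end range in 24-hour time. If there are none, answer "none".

11:00–11:30, 13:30–14:00

Keiko free within 10:00–16:00: 10:00–11:30, 12:00–12:30, 13:00–14:00, 14:30–16:00.
Aarav free within 10:00–16:00: 10:30–13:00, 13:30–14:00, 14:30–16:00.
Diego ∩ Zheng: 10:00–11:30, 13:30–14:00, 15:00–15:30.
Diego ∩ Zheng ∩ Keiko: 10:00–11:30, 13:30–14:00, 15:00–15:30.
Diego ∩ Zheng ∩ Keiko ∩ Aarav: 10:30–11:30, 13:30–14:00, 15:00–15:30.
Restricted to 11:00–14:30: 11:00–11:30, 13:30–14:00.
Windows ≥ 30 min: 11:00–11:30, 13:30–14:00.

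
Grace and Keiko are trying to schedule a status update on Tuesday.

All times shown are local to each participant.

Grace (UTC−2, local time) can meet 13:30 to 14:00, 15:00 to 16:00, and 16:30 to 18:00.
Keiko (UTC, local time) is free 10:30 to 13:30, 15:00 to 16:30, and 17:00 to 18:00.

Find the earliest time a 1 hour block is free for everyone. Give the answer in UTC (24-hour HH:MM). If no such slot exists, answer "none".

17:00

Grace → UTC: 15:30–16:00, 17:00–18:00, 18:30–20:00.
Keiko → UTC: 10:30–13:30, 15:00–16:30, 17:00–18:00.
Grace ∩ Keiko: 15:30–16:00, 17:00–18:00.
Windows ≥ 60 min: 17:00–18:00.
Earliest such window starts at 17:00.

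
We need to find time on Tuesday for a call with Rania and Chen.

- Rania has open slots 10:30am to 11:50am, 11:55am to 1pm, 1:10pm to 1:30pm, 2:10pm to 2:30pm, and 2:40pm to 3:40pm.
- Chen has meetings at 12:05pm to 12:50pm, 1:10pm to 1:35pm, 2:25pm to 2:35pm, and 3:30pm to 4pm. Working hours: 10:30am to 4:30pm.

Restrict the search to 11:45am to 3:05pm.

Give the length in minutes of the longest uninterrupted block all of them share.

25 minutes

Chen free within 10:30–16:30: 10:30–12:05, 12:50–13:10, 13:35–14:25, 14:35–15:30, 16:00–16:30.
Rania ∩ Chen: 10:30–11:50, 11:55–12:05, 12:50–13:00, 14:10–14:25, 14:40–15:30.
Restricted to 11:45–15:05: 11:45–11:50, 11:55–12:05, 12:50–13:00, 14:10–14:25, 14:40–15:05.
Common window lengths: 5, 10, 10, 15, 25 min; longest is 25.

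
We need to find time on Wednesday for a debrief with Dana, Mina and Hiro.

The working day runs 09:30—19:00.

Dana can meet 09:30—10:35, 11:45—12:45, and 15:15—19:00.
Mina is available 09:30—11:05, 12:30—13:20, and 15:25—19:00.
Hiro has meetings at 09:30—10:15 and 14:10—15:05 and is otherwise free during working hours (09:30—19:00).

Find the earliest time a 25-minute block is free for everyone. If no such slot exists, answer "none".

15:25

Hiro free within 09:30–19:00: 10:15–14:10, 15:05–19:00.
Dana ∩ Mina: 09:30–10:35, 12:30–12:45, 15:25–19:00.
Dana ∩ Mina ∩ Hiro: 10:15–10:35, 12:30–12:45, 15:25–19:00.
Windows ≥ 25 min: 15:25–19:00.
Earliest such window starts at 15:25.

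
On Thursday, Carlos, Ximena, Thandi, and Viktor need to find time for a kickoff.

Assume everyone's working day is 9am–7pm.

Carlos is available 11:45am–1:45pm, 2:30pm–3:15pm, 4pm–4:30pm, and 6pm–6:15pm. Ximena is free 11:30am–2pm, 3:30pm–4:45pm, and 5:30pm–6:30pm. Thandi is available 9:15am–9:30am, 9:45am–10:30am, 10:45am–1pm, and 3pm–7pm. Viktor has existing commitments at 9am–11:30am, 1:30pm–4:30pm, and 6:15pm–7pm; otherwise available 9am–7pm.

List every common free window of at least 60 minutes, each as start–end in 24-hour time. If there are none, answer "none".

11:45–13:00

Viktor free within 09:00–19:00: 11:30–13:30, 16:30–18:15.
Carlos ∩ Ximena: 11:45–13:45, 16:00–16:30, 18:00–18:15.
Carlos ∩ Ximena ∩ Thandi: 11:45–13:00, 16:00–16:30, 18:00–18:15.
Carlos ∩ Ximena ∩ Thandi ∩ Viktor: 11:45–13:00, 18:00–18:15.
Windows ≥ 60 min: 11:45–13:00.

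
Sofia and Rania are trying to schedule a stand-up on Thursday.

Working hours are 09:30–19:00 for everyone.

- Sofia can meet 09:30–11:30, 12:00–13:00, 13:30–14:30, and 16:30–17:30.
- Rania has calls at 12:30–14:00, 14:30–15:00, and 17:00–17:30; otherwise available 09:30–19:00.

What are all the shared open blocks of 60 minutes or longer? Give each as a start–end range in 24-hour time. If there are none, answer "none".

Rania free within 09:30–19:00: 09:30–12:30, 14:00–14:30, 15:00–17:00, 17:30–19:00.
Sofia ∩ Rania: 09:30–11:30, 12:00–12:30, 14:00–14:30, 16:30–17:00.
Windows ≥ 60 min: 09:30–11:30.

09:30–11:30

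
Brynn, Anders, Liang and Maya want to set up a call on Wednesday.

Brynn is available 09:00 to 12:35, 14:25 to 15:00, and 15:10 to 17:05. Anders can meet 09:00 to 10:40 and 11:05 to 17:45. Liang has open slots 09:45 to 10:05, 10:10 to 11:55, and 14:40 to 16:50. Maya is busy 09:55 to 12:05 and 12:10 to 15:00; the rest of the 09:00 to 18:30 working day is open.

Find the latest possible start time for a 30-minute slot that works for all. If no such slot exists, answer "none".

Maya free within 09:00–18:30: 09:00–09:55, 12:05–12:10, 15:00–18:30.
Brynn ∩ Anders: 09:00–10:40, 11:05–12:35, 14:25–15:00, 15:10–17:05.
Brynn ∩ Anders ∩ Liang: 09:45–10:05, 10:10–10:40, 11:05–11:55, 14:40–15:00, 15:10–16:50.
Brynn ∩ Anders ∩ Liang ∩ Maya: 09:45–09:55, 15:10–16:50.
Windows ≥ 30 min: 15:10–16:50.
Latest start in the last window 15:10–16:50 is 16:50 − 30 min = 16:20.

16:20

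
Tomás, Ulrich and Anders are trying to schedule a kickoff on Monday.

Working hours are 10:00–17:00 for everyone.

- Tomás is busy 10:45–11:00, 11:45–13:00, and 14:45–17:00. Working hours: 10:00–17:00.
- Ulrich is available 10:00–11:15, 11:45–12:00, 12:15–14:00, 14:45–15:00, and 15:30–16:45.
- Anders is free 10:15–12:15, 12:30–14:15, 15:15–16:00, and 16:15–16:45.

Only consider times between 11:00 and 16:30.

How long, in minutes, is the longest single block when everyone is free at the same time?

Tomás free within 10:00–17:00: 10:00–10:45, 11:00–11:45, 13:00–14:45.
Tomás ∩ Ulrich: 10:00–10:45, 11:00–11:15, 13:00–14:00.
Tomás ∩ Ulrich ∩ Anders: 10:15–10:45, 11:00–11:15, 13:00–14:00.
Restricted to 11:00–16:30: 11:00–11:15, 13:00–14:00.
Common window lengths: 15, 60 min; longest is 60.

60 minutes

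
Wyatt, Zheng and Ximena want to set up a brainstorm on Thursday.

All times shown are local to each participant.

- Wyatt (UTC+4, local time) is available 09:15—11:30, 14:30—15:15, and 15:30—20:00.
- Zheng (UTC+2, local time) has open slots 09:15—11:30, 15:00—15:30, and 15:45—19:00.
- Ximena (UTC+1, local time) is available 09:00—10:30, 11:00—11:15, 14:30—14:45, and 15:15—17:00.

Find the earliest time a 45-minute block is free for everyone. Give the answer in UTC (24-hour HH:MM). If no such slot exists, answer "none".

14:15

Wyatt → UTC: 05:15–07:30, 10:30–11:15, 11:30–16:00.
Zheng → UTC: 07:15–09:30, 13:00–13:30, 13:45–17:00.
Ximena → UTC: 08:00–09:30, 10:00–10:15, 13:30–13:45, 14:15–16:00.
Wyatt ∩ Zheng: 07:15–07:30, 13:00–13:30, 13:45–16:00.
Wyatt ∩ Zheng ∩ Ximena: 14:15–16:00.
Windows ≥ 45 min: 14:15–16:00.
Earliest such window starts at 14:15.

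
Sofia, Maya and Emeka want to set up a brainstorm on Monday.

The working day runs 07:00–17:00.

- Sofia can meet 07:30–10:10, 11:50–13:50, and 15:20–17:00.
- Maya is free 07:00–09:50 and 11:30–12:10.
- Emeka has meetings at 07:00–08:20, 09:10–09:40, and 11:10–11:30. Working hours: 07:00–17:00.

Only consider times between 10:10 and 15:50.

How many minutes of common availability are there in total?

Emeka free within 07:00–17:00: 08:20–09:10, 09:40–11:10, 11:30–17:00.
Sofia ∩ Maya: 07:30–09:50, 11:50–12:10.
Sofia ∩ Maya ∩ Emeka: 08:20–09:10, 09:40–09:50, 11:50–12:10.
Restricted to 10:10–15:50: 11:50–12:10.
Total common minutes: 20.

20 minutes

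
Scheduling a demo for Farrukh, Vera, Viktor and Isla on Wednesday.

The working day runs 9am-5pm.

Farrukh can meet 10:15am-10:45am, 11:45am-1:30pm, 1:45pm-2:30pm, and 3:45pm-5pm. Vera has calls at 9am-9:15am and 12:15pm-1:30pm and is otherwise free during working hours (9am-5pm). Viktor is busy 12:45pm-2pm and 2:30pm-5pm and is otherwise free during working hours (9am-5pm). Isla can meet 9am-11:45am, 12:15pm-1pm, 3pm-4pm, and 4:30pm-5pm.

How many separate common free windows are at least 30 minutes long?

1

Vera free within 09:00–17:00: 09:15–12:15, 13:30–17:00.
Viktor free within 09:00–17:00: 09:00–12:45, 14:00–14:30.
Farrukh ∩ Vera: 10:15–10:45, 11:45–12:15, 13:45–14:30, 15:45–17:00.
Farrukh ∩ Vera ∩ Viktor: 10:15–10:45, 11:45–12:15, 14:00–14:30.
Farrukh ∩ Vera ∩ Viktor ∩ Isla: 10:15–10:45.
Windows ≥ 30 min: 10:15–10:45.
That's 1 window.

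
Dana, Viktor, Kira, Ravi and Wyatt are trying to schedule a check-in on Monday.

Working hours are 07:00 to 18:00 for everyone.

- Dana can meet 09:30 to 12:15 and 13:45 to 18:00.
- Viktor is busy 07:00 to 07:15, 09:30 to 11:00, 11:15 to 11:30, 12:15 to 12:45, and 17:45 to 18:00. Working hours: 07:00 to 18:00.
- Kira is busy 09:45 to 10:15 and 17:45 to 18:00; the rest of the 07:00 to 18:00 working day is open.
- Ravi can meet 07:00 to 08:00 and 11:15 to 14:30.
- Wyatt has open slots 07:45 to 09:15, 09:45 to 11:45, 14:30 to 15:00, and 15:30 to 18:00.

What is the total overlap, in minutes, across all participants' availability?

Viktor free within 07:00–18:00: 07:15–09:30, 11:00–11:15, 11:30–12:15, 12:45–17:45.
Kira free within 07:00–18:00: 07:00–09:45, 10:15–17:45.
Dana ∩ Viktor: 11:00–11:15, 11:30–12:15, 13:45–17:45.
Dana ∩ Viktor ∩ Kira: 11:00–11:15, 11:30–12:15, 13:45–17:45.
Dana ∩ Viktor ∩ Kira ∩ Ravi: 11:30–12:15, 13:45–14:30.
Dana ∩ Viktor ∩ Kira ∩ Ravi ∩ Wyatt: 11:30–11:45.
Total common minutes: 15.

15 minutes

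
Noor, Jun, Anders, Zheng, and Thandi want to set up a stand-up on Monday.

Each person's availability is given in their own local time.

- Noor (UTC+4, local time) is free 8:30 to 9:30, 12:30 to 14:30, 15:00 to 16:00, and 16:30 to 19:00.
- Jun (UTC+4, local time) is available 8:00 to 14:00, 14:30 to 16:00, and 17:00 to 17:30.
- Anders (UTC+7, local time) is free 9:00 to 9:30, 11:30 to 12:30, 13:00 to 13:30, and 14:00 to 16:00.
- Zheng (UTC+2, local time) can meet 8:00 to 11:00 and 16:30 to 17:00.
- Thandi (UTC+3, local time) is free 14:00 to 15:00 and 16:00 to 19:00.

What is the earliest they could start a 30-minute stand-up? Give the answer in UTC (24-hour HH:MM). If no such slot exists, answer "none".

none

Noor → UTC: 04:30–05:30, 08:30–10:30, 11:00–12:00, 12:30–15:00.
Jun → UTC: 04:00–10:00, 10:30–12:00, 13:00–13:30.
Anders → UTC: 02:00–02:30, 04:30–05:30, 06:00–06:30, 07:00–09:00.
Zheng → UTC: 06:00–09:00, 14:30–15:00.
Thandi → UTC: 11:00–12:00, 13:00–16:00.
Noor ∩ Jun: 04:30–05:30, 08:30–10:00, 11:00–12:00, 13:00–13:30.
Noor ∩ Jun ∩ Anders: 04:30–05:30, 08:30–09:00.
Noor ∩ Jun ∩ Anders ∩ Zheng: 08:30–09:00.
Noor ∩ Jun ∩ Anders ∩ Zheng ∩ Thandi: (none).
Windows ≥ 30 min: (none).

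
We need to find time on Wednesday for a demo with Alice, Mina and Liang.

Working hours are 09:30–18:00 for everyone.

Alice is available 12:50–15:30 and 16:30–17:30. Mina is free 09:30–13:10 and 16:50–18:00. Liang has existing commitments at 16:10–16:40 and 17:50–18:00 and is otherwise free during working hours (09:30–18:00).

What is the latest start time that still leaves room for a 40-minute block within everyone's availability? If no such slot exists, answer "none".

16:50

Liang free within 09:30–18:00: 09:30–16:10, 16:40–17:50.
Alice ∩ Mina: 12:50–13:10, 16:50–17:30.
Alice ∩ Mina ∩ Liang: 12:50–13:10, 16:50–17:30.
Windows ≥ 40 min: 16:50–17:30.
Latest start in the last window 16:50–17:30 is 17:30 − 40 min = 16:50.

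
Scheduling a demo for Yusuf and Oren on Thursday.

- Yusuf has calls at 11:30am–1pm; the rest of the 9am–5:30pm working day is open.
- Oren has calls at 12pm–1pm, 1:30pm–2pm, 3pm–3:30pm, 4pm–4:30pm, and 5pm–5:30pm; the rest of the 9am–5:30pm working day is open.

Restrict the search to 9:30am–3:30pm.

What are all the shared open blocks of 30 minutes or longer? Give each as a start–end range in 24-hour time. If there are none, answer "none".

Yusuf free within 09:00–17:30: 09:00–11:30, 13:00–17:30.
Oren free within 09:00–17:30: 09:00–12:00, 13:00–13:30, 14:00–15:00, 15:30–16:00, 16:30–17:00.
Yusuf ∩ Oren: 09:00–11:30, 13:00–13:30, 14:00–15:00, 15:30–16:00, 16:30–17:00.
Restricted to 09:30–15:30: 09:30–11:30, 13:00–13:30, 14:00–15:00.
Windows ≥ 30 min: 09:30–11:30, 13:00–13:30, 14:00–15:00.

09:30–11:30, 13:00–13:30, 14:00–15:00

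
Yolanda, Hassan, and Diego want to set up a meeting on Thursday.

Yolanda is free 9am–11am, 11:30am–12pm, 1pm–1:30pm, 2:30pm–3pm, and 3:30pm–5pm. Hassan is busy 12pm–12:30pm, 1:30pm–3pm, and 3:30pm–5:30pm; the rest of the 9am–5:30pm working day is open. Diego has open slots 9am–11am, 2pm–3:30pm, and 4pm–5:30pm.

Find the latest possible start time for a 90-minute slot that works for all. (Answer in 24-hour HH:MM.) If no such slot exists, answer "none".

09:30

Hassan free within 09:00–17:30: 09:00–12:00, 12:30–13:30, 15:00–15:30.
Yolanda ∩ Hassan: 09:00–11:00, 11:30–12:00, 13:00–13:30.
Yolanda ∩ Hassan ∩ Diego: 09:00–11:00.
Windows ≥ 90 min: 09:00–11:00.
Latest start in the last window 09:00–11:00 is 11:00 − 90 min = 09:30.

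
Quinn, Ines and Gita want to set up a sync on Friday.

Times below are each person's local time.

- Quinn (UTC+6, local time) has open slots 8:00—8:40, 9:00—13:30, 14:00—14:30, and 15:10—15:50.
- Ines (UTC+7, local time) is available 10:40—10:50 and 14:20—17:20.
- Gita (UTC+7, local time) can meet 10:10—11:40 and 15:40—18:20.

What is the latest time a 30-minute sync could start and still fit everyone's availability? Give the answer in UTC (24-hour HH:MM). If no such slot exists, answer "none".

09:20

Quinn → UTC: 02:00–02:40, 03:00–07:30, 08:00–08:30, 09:10–09:50.
Ines → UTC: 03:40–03:50, 07:20–10:20.
Gita → UTC: 03:10–04:40, 08:40–11:20.
Quinn ∩ Ines: 03:40–03:50, 07:20–07:30, 08:00–08:30, 09:10–09:50.
Quinn ∩ Ines ∩ Gita: 03:40–03:50, 09:10–09:50.
Windows ≥ 30 min: 09:10–09:50.
Latest start in the last window 09:10–09:50 is 09:50 − 30 min = 09:20.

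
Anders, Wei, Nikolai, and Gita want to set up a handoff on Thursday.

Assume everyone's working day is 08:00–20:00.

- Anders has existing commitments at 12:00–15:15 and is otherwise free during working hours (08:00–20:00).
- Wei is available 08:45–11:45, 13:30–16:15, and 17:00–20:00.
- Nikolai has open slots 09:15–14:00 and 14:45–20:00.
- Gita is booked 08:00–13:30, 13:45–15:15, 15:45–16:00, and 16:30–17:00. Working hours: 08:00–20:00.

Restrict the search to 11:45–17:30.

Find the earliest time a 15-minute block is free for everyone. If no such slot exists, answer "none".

15:15

Anders free within 08:00–20:00: 08:00–12:00, 15:15–20:00.
Gita free within 08:00–20:00: 13:30–13:45, 15:15–15:45, 16:00–16:30, 17:00–20:00.
Anders ∩ Wei: 08:45–11:45, 15:15–16:15, 17:00–20:00.
Anders ∩ Wei ∩ Nikolai: 09:15–11:45, 15:15–16:15, 17:00–20:00.
Anders ∩ Wei ∩ Nikolai ∩ Gita: 15:15–15:45, 16:00–16:15, 17:00–20:00.
Restricted to 11:45–17:30: 15:15–15:45, 16:00–16:15, 17:00–17:30.
Windows ≥ 15 min: 15:15–15:45, 16:00–16:15, 17:00–17:30.
Earliest such window starts at 15:15.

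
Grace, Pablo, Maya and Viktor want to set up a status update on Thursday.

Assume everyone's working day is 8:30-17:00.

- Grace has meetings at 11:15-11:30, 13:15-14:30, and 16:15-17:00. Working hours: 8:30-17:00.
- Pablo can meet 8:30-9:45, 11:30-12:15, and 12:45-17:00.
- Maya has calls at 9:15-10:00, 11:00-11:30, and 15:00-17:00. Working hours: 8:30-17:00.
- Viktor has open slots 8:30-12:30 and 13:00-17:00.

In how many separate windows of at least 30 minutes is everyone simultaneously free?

3

Grace free within 08:30–17:00: 08:30–11:15, 11:30–13:15, 14:30–16:15.
Maya free within 08:30–17:00: 08:30–09:15, 10:00–11:00, 11:30–15:00.
Grace ∩ Pablo: 08:30–09:45, 11:30–12:15, 12:45–13:15, 14:30–16:15.
Grace ∩ Pablo ∩ Maya: 08:30–09:15, 11:30–12:15, 12:45–13:15, 14:30–15:00.
Grace ∩ Pablo ∩ Maya ∩ Viktor: 08:30–09:15, 11:30–12:15, 13:00–13:15, 14:30–15:00.
Windows ≥ 30 min: 08:30–09:15, 11:30–12:15, 14:30–15:00.
That's 3 windows.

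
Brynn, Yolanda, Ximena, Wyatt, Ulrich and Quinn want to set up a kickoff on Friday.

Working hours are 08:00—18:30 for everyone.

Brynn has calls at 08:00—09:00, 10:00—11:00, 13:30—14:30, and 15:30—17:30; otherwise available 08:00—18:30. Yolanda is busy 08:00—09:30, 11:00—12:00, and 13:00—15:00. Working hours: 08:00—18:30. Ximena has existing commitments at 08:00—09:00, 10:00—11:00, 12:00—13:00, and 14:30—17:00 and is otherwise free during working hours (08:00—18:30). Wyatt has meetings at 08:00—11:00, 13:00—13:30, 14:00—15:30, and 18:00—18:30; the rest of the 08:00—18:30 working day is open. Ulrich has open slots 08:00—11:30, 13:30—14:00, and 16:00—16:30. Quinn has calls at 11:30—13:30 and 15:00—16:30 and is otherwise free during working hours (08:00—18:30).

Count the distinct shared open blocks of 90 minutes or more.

Brynn free within 08:00–18:30: 09:00–10:00, 11:00–13:30, 14:30–15:30, 17:30–18:30.
Yolanda free within 08:00–18:30: 09:30–11:00, 12:00–13:00, 15:00–18:30.
Ximena free within 08:00–18:30: 09:00–10:00, 11:00–12:00, 13:00–14:30, 17:00–18:30.
Wyatt free within 08:00–18:30: 11:00–13:00, 13:30–14:00, 15:30–18:00.
Quinn free within 08:00–18:30: 08:00–11:30, 13:30–15:00, 16:30–18:30.
Brynn ∩ Yolanda: 09:30–10:00, 12:00–13:00, 15:00–15:30, 17:30–18:30.
Brynn ∩ Yolanda ∩ Ximena: 09:30–10:00, 17:30–18:30.
Brynn ∩ Yolanda ∩ Ximena ∩ Wyatt: 17:30–18:00.
Brynn ∩ Yolanda ∩ Ximena ∩ Wyatt ∩ Ulrich: (none).
Brynn ∩ Yolanda ∩ Ximena ∩ Wyatt ∩ Ulrich ∩ Quinn: (none).
Windows ≥ 90 min: (none).
That's 0 windows.

0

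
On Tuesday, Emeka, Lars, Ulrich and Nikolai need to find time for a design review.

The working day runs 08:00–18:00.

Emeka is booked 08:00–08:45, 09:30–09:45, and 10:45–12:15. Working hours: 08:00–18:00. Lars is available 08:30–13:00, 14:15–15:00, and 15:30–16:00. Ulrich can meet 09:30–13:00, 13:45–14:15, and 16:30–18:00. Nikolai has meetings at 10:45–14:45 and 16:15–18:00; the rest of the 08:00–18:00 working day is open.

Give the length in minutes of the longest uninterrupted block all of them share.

Emeka free within 08:00–18:00: 08:45–09:30, 09:45–10:45, 12:15–18:00.
Nikolai free within 08:00–18:00: 08:00–10:45, 14:45–16:15.
Emeka ∩ Lars: 08:45–09:30, 09:45–10:45, 12:15–13:00, 14:15–15:00, 15:30–16:00.
Emeka ∩ Lars ∩ Ulrich: 09:45–10:45, 12:15–13:00.
Emeka ∩ Lars ∩ Ulrich ∩ Nikolai: 09:45–10:45.
Single common window of 60 minutes.

60 minutes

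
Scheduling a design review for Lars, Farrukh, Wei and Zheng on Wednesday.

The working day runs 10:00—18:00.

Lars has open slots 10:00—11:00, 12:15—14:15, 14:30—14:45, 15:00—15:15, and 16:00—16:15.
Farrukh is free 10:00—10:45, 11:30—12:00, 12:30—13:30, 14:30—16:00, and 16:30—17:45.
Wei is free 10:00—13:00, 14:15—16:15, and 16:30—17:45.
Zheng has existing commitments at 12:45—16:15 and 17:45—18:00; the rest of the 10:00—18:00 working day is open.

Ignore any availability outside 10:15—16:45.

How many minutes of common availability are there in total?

Zheng free within 10:00–18:00: 10:00–12:45, 16:15–17:45.
Lars ∩ Farrukh: 10:00–10:45, 12:30–13:30, 14:30–14:45, 15:00–15:15.
Lars ∩ Farrukh ∩ Wei: 10:00–10:45, 12:30–13:00, 14:30–14:45, 15:00–15:15.
Lars ∩ Farrukh ∩ Wei ∩ Zheng: 10:00–10:45, 12:30–12:45.
Restricted to 10:15–16:45: 10:15–10:45, 12:30–12:45.
Total common minutes: 30 + 15 = 45.

45 minutes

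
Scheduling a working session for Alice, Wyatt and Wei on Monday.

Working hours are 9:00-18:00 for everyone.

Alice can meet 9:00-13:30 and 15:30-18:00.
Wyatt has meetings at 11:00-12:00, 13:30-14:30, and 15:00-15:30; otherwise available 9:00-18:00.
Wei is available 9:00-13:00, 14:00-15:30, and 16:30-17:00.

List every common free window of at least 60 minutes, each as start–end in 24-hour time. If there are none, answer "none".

09:00–11:00, 12:00–13:00

Wyatt free within 09:00–18:00: 09:00–11:00, 12:00–13:30, 14:30–15:00, 15:30–18:00.
Alice ∩ Wyatt: 09:00–11:00, 12:00–13:30, 15:30–18:00.
Alice ∩ Wyatt ∩ Wei: 09:00–11:00, 12:00–13:00, 16:30–17:00.
Windows ≥ 60 min: 09:00–11:00, 12:00–13:00.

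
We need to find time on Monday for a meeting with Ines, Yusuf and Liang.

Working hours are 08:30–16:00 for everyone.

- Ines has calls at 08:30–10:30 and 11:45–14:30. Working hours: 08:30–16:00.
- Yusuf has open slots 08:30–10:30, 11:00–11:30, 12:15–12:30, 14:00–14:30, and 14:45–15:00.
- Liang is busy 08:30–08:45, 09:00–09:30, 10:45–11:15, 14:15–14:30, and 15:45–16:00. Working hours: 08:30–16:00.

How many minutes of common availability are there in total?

Ines free within 08:30–16:00: 10:30–11:45, 14:30–16:00.
Liang free within 08:30–16:00: 08:45–09:00, 09:30–10:45, 11:15–14:15, 14:30–15:45.
Ines ∩ Yusuf: 11:00–11:30, 14:45–15:00.
Ines ∩ Yusuf ∩ Liang: 11:15–11:30, 14:45–15:00.
Total common minutes: 15 + 15 = 30.

30 minutes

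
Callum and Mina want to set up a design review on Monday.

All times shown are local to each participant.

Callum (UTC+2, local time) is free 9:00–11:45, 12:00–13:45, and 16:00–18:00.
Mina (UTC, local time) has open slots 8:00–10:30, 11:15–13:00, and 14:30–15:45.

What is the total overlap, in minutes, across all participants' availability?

240 minutes

Callum → UTC: 07:00–09:45, 10:00–11:45, 14:00–16:00.
Mina → UTC: 08:00–10:30, 11:15–13:00, 14:30–15:45.
Callum ∩ Mina: 08:00–09:45, 10:00–10:30, 11:15–11:45, 14:30–15:45.
Total common minutes: 105 + 30 + 30 + 75 = 240.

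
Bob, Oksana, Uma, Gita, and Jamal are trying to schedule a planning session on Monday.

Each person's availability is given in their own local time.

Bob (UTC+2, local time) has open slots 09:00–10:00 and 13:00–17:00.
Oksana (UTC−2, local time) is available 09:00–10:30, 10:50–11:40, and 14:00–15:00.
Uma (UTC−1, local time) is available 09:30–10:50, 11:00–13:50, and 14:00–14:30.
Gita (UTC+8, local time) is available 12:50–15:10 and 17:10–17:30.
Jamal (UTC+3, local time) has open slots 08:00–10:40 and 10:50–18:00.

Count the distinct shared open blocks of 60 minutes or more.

Bob → UTC: 07:00–08:00, 11:00–15:00.
Oksana → UTC: 11:00–12:30, 12:50–13:40, 16:00–17:00.
Uma → UTC: 10:30–11:50, 12:00–14:50, 15:00–15:30.
Gita → UTC: 04:50–07:10, 09:10–09:30.
Jamal → UTC: 05:00–07:40, 07:50–15:00.
Bob ∩ Oksana: 11:00–12:30, 12:50–13:40.
Bob ∩ Oksana ∩ Uma: 11:00–11:50, 12:00–12:30, 12:50–13:40.
Bob ∩ Oksana ∩ Uma ∩ Gita: (none).
Bob ∩ Oksana ∩ Uma ∩ Gita ∩ Jamal: (none).
Windows ≥ 60 min: (none).
That's 0 windows.

0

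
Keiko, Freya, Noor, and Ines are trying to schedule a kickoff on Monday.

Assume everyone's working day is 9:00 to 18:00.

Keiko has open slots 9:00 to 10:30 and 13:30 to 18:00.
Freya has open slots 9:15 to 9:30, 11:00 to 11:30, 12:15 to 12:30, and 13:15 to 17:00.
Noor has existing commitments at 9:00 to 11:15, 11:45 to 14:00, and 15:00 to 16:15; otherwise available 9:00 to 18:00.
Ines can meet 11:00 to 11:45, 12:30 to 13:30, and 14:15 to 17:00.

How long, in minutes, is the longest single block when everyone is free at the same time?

45 minutes

Noor free within 09:00–18:00: 11:15–11:45, 14:00–15:00, 16:15–18:00.
Keiko ∩ Freya: 09:15–09:30, 13:30–17:00.
Keiko ∩ Freya ∩ Noor: 14:00–15:00, 16:15–17:00.
Keiko ∩ Freya ∩ Noor ∩ Ines: 14:15–15:00, 16:15–17:00.
Common window lengths: 45, 45 min; longest is 45.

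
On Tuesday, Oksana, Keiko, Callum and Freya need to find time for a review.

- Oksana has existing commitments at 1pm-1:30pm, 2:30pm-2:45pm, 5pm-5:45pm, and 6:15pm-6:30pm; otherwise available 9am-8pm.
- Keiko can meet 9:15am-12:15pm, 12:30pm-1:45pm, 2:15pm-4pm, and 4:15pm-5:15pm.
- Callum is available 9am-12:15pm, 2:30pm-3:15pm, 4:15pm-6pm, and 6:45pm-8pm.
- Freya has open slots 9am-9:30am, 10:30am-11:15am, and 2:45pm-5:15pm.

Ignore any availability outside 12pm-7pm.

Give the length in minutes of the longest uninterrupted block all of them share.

45 minutes

Oksana free within 09:00–20:00: 09:00–13:00, 13:30–14:30, 14:45–17:00, 17:45–18:15, 18:30–20:00.
Oksana ∩ Keiko: 09:15–12:15, 12:30–13:00, 13:30–13:45, 14:15–14:30, 14:45–16:00, 16:15–17:00.
Oksana ∩ Keiko ∩ Callum: 09:15–12:15, 14:45–15:15, 16:15–17:00.
Oksana ∩ Keiko ∩ Callum ∩ Freya: 09:15–09:30, 10:30–11:15, 14:45–15:15, 16:15–17:00.
Restricted to 12:00–19:00: 14:45–15:15, 16:15–17:00.
Common window lengths: 30, 45 min; longest is 45.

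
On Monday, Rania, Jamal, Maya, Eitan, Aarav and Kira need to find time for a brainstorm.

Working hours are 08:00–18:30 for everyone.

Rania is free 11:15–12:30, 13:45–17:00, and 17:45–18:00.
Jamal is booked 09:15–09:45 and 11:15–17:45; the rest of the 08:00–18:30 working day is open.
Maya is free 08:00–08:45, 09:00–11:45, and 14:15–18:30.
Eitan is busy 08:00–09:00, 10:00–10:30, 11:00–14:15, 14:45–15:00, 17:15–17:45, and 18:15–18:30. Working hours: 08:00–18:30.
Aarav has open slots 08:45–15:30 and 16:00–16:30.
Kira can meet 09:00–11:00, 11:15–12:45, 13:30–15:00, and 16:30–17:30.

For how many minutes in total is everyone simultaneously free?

0 minutes

Jamal free within 08:00–18:30: 08:00–09:15, 09:45–11:15, 17:45–18:30.
Eitan free within 08:00–18:30: 09:00–10:00, 10:30–11:00, 14:15–14:45, 15:00–17:15, 17:45–18:15.
Rania ∩ Jamal: 17:45–18:00.
Rania ∩ Jamal ∩ Maya: 17:45–18:00.
Rania ∩ Jamal ∩ Maya ∩ Eitan: 17:45–18:00.
Rania ∩ Jamal ∩ Maya ∩ Eitan ∩ Aarav: (none).
Rania ∩ Jamal ∩ Maya ∩ Eitan ∩ Aarav ∩ Kira: (none).
Total common minutes: 0.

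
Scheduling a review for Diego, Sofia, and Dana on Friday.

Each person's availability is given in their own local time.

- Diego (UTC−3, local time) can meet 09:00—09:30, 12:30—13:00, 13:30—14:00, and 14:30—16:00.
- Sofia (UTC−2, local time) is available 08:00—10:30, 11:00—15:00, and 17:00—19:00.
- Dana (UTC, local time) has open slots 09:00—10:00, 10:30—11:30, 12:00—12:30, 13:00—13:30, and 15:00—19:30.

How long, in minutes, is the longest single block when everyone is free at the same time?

Diego → UTC: 12:00–12:30, 15:30–16:00, 16:30–17:00, 17:30–19:00.
Sofia → UTC: 10:00–12:30, 13:00–17:00, 19:00–21:00.
Dana → UTC: 09:00–10:00, 10:30–11:30, 12:00–12:30, 13:00–13:30, 15:00–19:30.
Diego ∩ Sofia: 12:00–12:30, 15:30–16:00, 16:30–17:00.
Diego ∩ Sofia ∩ Dana: 12:00–12:30, 15:30–16:00, 16:30–17:00.
Common window lengths: 30, 30, 30 min; longest is 30.

30 minutes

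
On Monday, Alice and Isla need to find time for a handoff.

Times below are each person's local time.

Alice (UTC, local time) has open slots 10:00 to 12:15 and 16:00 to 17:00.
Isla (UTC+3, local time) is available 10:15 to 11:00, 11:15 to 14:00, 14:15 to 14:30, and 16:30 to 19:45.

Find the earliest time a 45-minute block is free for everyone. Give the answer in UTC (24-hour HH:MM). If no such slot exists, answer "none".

Alice → UTC: 10:00–12:15, 16:00–17:00.
Isla → UTC: 07:15–08:00, 08:15–11:00, 11:15–11:30, 13:30–16:45.
Alice ∩ Isla: 10:00–11:00, 11:15–11:30, 16:00–16:45.
Windows ≥ 45 min: 10:00–11:00, 16:00–16:45.
Earliest such window starts at 10:00.

10:00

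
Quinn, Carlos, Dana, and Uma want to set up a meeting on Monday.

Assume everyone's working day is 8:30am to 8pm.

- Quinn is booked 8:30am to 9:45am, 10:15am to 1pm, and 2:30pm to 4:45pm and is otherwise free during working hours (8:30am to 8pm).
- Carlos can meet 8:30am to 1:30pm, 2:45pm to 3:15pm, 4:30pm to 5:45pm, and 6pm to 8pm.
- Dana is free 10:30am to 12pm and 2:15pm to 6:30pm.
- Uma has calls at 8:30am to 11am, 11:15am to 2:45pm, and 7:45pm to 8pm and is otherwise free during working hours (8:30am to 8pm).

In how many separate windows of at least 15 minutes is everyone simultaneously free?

Quinn free within 08:30–20:00: 09:45–10:15, 13:00–14:30, 16:45–20:00.
Uma free within 08:30–20:00: 11:00–11:15, 14:45–19:45.
Quinn ∩ Carlos: 09:45–10:15, 13:00–13:30, 16:45–17:45, 18:00–20:00.
Quinn ∩ Carlos ∩ Dana: 16:45–17:45, 18:00–18:30.
Quinn ∩ Carlos ∩ Dana ∩ Uma: 16:45–17:45, 18:00–18:30.
Windows ≥ 15 min: 16:45–17:45, 18:00–18:30.
That's 2 windows.

2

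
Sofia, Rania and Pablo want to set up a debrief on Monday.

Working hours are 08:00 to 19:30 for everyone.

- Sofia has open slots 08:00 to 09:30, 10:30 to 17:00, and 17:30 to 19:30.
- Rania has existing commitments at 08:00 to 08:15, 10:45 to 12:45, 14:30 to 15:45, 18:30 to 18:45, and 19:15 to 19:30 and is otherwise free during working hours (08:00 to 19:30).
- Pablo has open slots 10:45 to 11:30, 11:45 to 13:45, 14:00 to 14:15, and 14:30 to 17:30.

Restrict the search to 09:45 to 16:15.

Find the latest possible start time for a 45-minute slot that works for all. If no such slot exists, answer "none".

13:00

Rania free within 08:00–19:30: 08:15–10:45, 12:45–14:30, 15:45–18:30, 18:45–19:15.
Sofia ∩ Rania: 08:15–09:30, 10:30–10:45, 12:45–14:30, 15:45–17:00, 17:30–18:30, 18:45–19:15.
Sofia ∩ Rania ∩ Pablo: 12:45–13:45, 14:00–14:15, 15:45–17:00.
Restricted to 09:45–16:15: 12:45–13:45, 14:00–14:15, 15:45–16:15.
Windows ≥ 45 min: 12:45–13:45.
Latest start in the last window 12:45–13:45 is 13:45 − 45 min = 13:00.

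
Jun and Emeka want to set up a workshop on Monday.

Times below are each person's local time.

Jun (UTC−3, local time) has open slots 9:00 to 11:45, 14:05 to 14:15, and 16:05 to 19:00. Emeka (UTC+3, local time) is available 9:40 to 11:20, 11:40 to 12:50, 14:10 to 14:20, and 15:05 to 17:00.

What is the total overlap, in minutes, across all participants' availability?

115 minutes

Jun → UTC: 12:00–14:45, 17:05–17:15, 19:05–22:00.
Emeka → UTC: 06:40–08:20, 08:40–09:50, 11:10–11:20, 12:05–14:00.
Jun ∩ Emeka: 12:05–14:00.
Total common minutes: 115.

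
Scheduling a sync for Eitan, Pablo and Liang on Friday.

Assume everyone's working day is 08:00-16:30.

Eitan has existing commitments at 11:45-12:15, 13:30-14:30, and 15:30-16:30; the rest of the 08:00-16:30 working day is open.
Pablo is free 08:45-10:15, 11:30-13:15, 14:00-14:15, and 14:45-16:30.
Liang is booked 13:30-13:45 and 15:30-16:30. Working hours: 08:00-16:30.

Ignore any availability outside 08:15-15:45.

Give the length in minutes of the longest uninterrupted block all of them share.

Eitan free within 08:00–16:30: 08:00–11:45, 12:15–13:30, 14:30–15:30.
Liang free within 08:00–16:30: 08:00–13:30, 13:45–15:30.
Eitan ∩ Pablo: 08:45–10:15, 11:30–11:45, 12:15–13:15, 14:45–15:30.
Eitan ∩ Pablo ∩ Liang: 08:45–10:15, 11:30–11:45, 12:15–13:15, 14:45–15:30.
Restricted to 08:15–15:45: 08:45–10:15, 11:30–11:45, 12:15–13:15, 14:45–15:30.
Common window lengths: 90, 15, 60, 45 min; longest is 90.

90 minutes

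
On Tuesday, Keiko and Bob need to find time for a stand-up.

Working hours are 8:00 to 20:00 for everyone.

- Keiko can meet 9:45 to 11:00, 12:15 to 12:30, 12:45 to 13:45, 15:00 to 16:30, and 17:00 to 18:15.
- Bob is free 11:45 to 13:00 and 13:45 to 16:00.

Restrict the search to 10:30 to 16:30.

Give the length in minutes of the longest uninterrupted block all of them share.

Keiko ∩ Bob: 12:15–12:30, 12:45–13:00, 15:00–16:00.
Restricted to 10:30–16:30: 12:15–12:30, 12:45–13:00, 15:00–16:00.
Common window lengths: 15, 15, 60 min; longest is 60.

60 minutes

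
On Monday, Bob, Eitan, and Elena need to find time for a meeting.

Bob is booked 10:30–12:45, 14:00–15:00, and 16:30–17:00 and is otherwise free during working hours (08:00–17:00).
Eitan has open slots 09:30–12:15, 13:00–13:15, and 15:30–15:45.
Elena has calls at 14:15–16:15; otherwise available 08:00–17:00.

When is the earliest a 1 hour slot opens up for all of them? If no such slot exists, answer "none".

Bob free within 08:00–17:00: 08:00–10:30, 12:45–14:00, 15:00–16:30.
Elena free within 08:00–17:00: 08:00–14:15, 16:15–17:00.
Bob ∩ Eitan: 09:30–10:30, 13:00–13:15, 15:30–15:45.
Bob ∩ Eitan ∩ Elena: 09:30–10:30, 13:00–13:15.
Windows ≥ 60 min: 09:30–10:30.
Earliest such window starts at 09:30.

09:30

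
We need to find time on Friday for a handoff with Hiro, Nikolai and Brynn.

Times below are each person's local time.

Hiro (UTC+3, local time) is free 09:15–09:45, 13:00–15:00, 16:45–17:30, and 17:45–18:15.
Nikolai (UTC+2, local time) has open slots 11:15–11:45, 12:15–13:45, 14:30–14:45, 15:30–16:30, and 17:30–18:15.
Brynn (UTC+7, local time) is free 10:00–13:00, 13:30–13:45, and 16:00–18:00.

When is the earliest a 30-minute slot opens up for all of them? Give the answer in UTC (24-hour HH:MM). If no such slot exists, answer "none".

Hiro → UTC: 06:15–06:45, 10:00–12:00, 13:45–14:30, 14:45–15:15.
Nikolai → UTC: 09:15–09:45, 10:15–11:45, 12:30–12:45, 13:30–14:30, 15:30–16:15.
Brynn → UTC: 03:00–06:00, 06:30–06:45, 09:00–11:00.
Hiro ∩ Nikolai: 10:15–11:45, 13:45–14:30.
Hiro ∩ Nikolai ∩ Brynn: 10:15–11:00.
Windows ≥ 30 min: 10:15–11:00.
Earliest such window starts at 10:15.

10:15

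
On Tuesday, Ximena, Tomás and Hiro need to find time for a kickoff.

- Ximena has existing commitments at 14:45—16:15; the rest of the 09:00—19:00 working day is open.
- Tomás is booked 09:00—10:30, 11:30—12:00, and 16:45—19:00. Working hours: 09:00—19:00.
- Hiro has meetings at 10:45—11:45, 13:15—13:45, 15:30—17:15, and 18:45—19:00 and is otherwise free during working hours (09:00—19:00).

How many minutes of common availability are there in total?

150 minutes

Ximena free within 09:00–19:00: 09:00–14:45, 16:15–19:00.
Tomás free within 09:00–19:00: 10:30–11:30, 12:00–16:45.
Hiro free within 09:00–19:00: 09:00–10:45, 11:45–13:15, 13:45–15:30, 17:15–18:45.
Ximena ∩ Tomás: 10:30–11:30, 12:00–14:45, 16:15–16:45.
Ximena ∩ Tomás ∩ Hiro: 10:30–10:45, 12:00–13:15, 13:45–14:45.
Total common minutes: 15 + 75 + 60 = 150.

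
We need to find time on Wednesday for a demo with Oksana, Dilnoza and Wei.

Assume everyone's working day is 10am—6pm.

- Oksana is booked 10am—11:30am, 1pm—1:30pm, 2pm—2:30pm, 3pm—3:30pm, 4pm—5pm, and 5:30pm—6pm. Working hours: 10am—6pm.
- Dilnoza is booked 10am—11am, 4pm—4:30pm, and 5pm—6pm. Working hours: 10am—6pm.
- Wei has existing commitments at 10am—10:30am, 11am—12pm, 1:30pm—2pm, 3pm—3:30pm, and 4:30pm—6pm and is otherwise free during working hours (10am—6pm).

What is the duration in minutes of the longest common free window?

Oksana free within 10:00–18:00: 11:30–13:00, 13:30–14:00, 14:30–15:00, 15:30–16:00, 17:00–17:30.
Dilnoza free within 10:00–18:00: 11:00–16:00, 16:30–17:00.
Wei free within 10:00–18:00: 10:30–11:00, 12:00–13:30, 14:00–15:00, 15:30–16:30.
Oksana ∩ Dilnoza: 11:30–13:00, 13:30–14:00, 14:30–15:00, 15:30–16:00.
Oksana ∩ Dilnoza ∩ Wei: 12:00–13:00, 14:30–15:00, 15:30–16:00.
Common window lengths: 60, 30, 30 min; longest is 60.

60 minutes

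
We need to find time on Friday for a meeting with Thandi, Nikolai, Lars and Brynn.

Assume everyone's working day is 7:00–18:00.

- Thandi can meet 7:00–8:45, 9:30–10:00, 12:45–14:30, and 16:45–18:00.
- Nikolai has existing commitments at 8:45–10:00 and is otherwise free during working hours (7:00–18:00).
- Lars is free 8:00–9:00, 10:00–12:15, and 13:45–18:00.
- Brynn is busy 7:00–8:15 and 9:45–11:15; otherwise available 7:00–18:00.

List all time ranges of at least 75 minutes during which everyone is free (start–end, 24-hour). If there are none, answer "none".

16:45–18:00

Nikolai free within 07:00–18:00: 07:00–08:45, 10:00–18:00.
Brynn free within 07:00–18:00: 08:15–09:45, 11:15–18:00.
Thandi ∩ Nikolai: 07:00–08:45, 12:45–14:30, 16:45–18:00.
Thandi ∩ Nikolai ∩ Lars: 08:00–08:45, 13:45–14:30, 16:45–18:00.
Thandi ∩ Nikolai ∩ Lars ∩ Brynn: 08:15–08:45, 13:45–14:30, 16:45–18:00.
Windows ≥ 75 min: 16:45–18:00.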